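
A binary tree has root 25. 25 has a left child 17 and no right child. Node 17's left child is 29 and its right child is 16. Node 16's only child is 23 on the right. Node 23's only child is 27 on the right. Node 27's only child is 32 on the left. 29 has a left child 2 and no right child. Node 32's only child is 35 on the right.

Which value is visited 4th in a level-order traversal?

Level-order visits nodes level by level from the root, left to right within each level.
Level 0: 25
Level 1: 17
Level 2: 29, 16
Level 3: 2, 23
Level 4: 27
Level 5: 32
Level 6: 35
Full level-order sequence: 25, 17, 29, 16, 2, 23, 27, 32, 35.

16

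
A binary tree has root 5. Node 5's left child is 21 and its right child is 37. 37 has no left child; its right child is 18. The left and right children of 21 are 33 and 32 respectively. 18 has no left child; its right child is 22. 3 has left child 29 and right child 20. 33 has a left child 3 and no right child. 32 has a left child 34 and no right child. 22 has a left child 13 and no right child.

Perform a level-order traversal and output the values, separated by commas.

Level-order visits nodes level by level from the root, left to right within each level.
Level 0: 5
Level 1: 21, 37
Level 2: 33, 32, 18
Level 3: 3, 34, 22
Level 4: 29, 20, 13

5, 21, 37, 33, 32, 18, 3, 34, 22, 29, 20, 13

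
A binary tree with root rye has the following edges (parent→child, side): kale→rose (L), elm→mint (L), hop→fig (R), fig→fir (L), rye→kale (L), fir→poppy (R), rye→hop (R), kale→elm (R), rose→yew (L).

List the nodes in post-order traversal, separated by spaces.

yew rose mint elm kale poppy fir fig hop rye

Post-order visits the left subtree, then the right subtree, then the node.
At rye: go left to kale.
  At kale: go left to rose.
    At rose: go left to yew.
      yew is a leaf — visit yew.
    At rose: no right child.
    Visit rose.
  At kale: go right to elm.
    At elm: go left to mint.
      mint is a leaf — visit mint.
    At elm: no right child.
    Visit elm.
  Visit kale.
At rye: go right to hop.
  At hop: no left child.
  At hop: go right to fig.
    At fig: go left to fir.
      At fir: no left child.
      At fir: go right to poppy.
        poppy is a leaf — visit poppy.
      Visit fir.
    At fig: no right child.
    Visit fig.
  Visit hop.
Visit rye.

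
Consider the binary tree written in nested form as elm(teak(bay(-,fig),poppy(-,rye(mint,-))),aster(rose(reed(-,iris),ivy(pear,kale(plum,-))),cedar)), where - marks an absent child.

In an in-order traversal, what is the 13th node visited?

plum

In-order visits the left subtree, then the node, then the right subtree.
At elm: go left to teak.
  At teak: go left to bay.
    At bay: no left child.
    Visit bay.
    At bay: go right to fig.
      fig is a leaf — visit fig.
  Visit teak.
  At teak: go right to poppy.
    At poppy: no left child.
    Visit poppy.
    At poppy: go right to rye.
      At rye: go left to mint.
        mint is a leaf — visit mint.
      Visit rye.
      At rye: no right child.
Visit elm.
At elm: go right to aster.
  At aster: go left to rose.
    At rose: go left to reed.
      At reed: no left child.
      Visit reed.
      At reed: go right to iris.
        iris is a leaf — visit iris.
    Visit rose.
    At rose: go right to ivy.
      At ivy: go left to pear.
        pear is a leaf — visit pear.
      Visit ivy.
      At ivy: go right to kale.
        At kale: go left to plum.
          plum is a leaf — visit plum.
        Visit kale.
        At kale: no right child.
  Visit aster.
  At aster: go right to cedar.
    cedar is a leaf — visit cedar.
Full in-order sequence: bay, fig, teak, poppy, mint, rye, elm, reed, iris, rose, pear, ivy, plum, kale, aster, cedar.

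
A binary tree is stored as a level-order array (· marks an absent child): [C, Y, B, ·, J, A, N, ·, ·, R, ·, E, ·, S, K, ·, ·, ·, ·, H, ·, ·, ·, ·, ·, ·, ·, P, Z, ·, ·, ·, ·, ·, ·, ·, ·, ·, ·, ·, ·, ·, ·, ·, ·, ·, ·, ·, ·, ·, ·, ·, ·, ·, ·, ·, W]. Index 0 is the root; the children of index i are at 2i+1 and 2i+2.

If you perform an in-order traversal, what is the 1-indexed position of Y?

1

In-order visits the left subtree, then the node, then the right subtree.
At C: go left to Y.
  At Y: no left child.
  Visit Y.
  At Y: go right to J.
    At J: go left to R.
      At R: go left to H.
        H is a leaf — visit H.
      Visit R.
      At R: no right child.
    Visit J.
    At J: no right child.
Visit C.
At C: go right to B.
  At B: go left to A.
    At A: go left to E.
      E is a leaf — visit E.
    Visit A.
    At A: no right child.
  Visit B.
  At B: go right to N.
    At N: go left to S.
      At S: go left to P.
        At P: no left child.
        Visit P.
        At P: go right to W.
          W is a leaf — visit W.
      Visit S.
      At S: go right to Z.
        Z is a leaf — visit Z.
    Visit N.
    At N: go right to K.
      K is a leaf — visit K.
Full in-order sequence: Y, H, R, J, C, E, A, B, P, W, S, Z, N, K.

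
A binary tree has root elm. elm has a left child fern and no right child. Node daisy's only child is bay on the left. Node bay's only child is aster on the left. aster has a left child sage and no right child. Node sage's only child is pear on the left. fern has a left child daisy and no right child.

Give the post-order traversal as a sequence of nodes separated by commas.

pear, sage, aster, bay, daisy, fern, elm

Post-order visits the left subtree, then the right subtree, then the node.
At elm: go left to fern.
  At fern: go left to daisy.
    At daisy: go left to bay.
      At bay: go left to aster.
        At aster: go left to sage.
          At sage: go left to pear.
            pear is a leaf — visit pear.
          At sage: no right child.
          Visit sage.
        At aster: no right child.
        Visit aster.
      At bay: no right child.
      Visit bay.
    At daisy: no right child.
    Visit daisy.
  At fern: no right child.
  Visit fern.
At elm: no right child.
Visit elm.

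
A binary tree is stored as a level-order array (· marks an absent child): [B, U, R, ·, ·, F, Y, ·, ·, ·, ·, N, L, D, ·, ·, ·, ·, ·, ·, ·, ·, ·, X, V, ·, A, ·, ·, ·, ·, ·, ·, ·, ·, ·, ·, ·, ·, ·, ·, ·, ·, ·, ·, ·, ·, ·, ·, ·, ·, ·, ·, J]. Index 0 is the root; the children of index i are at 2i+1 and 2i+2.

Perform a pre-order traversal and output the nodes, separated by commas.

B, U, R, F, N, X, V, L, A, J, Y, D

Pre-order visits the node, then its left subtree, then its right subtree.
Visit B.
At B: go left to U.
  U is a leaf — visit U.
At B: go right to R.
  Visit R.
  At R: go left to F.
    Visit F.
    At F: go left to N.
      Visit N.
      At N: go left to X.
        X is a leaf — visit X.
      At N: go right to V.
        V is a leaf — visit V.
    At F: go right to L.
      Visit L.
      At L: no left child.
      At L: go right to A.
        Visit A.
        At A: go left to J.
          J is a leaf — visit J.
        At A: no right child.
  At R: go right to Y.
    Visit Y.
    At Y: go left to D.
      D is a leaf — visit D.
    At Y: no right child.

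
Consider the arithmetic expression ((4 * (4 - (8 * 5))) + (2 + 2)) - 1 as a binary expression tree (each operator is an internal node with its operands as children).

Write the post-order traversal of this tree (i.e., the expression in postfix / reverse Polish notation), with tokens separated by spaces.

Post-order on an expression tree gives postfix notation: for each operator, emit left operand, right operand, then the operator.

4 4 8 5 * - * 2 2 + + 1 -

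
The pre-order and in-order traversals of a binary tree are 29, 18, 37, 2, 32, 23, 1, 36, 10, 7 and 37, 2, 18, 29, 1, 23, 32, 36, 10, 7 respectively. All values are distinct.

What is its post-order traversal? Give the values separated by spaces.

2 37 18 1 23 7 10 36 32 29

The first element of pre-order is the root; it splits in-order into left and right subtrees.
Root 29: left subtree has 3 nodes {37, 2, 18}, right has 6 {1, 23, 32, 36, 10, 7}.
  Root 18: left subtree has 2 nodes {37, 2}, right has 0 { }.
    Root 37: left subtree has 0 nodes { }, right has 1 {2}.
  Root 32: left subtree has 2 nodes {1, 23}, right has 3 {36, 10, 7}.
    Root 23: left subtree has 1 node {1}, right has 0 { }.
    Root 36: left subtree has 0 nodes { }, right has 2 {10, 7}.
      Root 10: left subtree has 0 nodes { }, right has 1 {7}.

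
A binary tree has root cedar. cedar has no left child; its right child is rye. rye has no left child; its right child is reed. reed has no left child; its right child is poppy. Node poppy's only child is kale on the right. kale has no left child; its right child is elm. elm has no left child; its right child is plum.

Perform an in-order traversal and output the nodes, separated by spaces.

cedar rye reed poppy kale elm plum

In-order visits the left subtree, then the node, then the right subtree.
At cedar: no left child.
Visit cedar.
At cedar: go right to rye.
  At rye: no left child.
  Visit rye.
  At rye: go right to reed.
    At reed: no left child.
    Visit reed.
    At reed: go right to poppy.
      At poppy: no left child.
      Visit poppy.
      At poppy: go right to kale.
        At kale: no left child.
        Visit kale.
        At kale: go right to elm.
          At elm: no left child.
          Visit elm.
          At elm: go right to plum.
            plum is a leaf — visit plum.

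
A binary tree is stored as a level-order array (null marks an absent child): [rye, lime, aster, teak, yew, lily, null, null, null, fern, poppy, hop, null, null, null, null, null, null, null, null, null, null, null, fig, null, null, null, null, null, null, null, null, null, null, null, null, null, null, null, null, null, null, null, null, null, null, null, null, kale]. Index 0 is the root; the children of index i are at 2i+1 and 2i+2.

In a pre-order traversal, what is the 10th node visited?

Pre-order visits the node, then its left subtree, then its right subtree.
Visit rye.
At rye: go left to lime.
  Visit lime.
  At lime: go left to teak.
    teak is a leaf — visit teak.
  At lime: go right to yew.
    Visit yew.
    At yew: go left to fern.
      fern is a leaf — visit fern.
    At yew: go right to poppy.
      poppy is a leaf — visit poppy.
At rye: go right to aster.
  Visit aster.
  At aster: go left to lily.
    Visit lily.
    At lily: go left to hop.
      Visit hop.
      At hop: go left to fig.
        Visit fig.
        At fig: no left child.
        At fig: go right to kale.
          kale is a leaf — visit kale.
      At hop: no right child.
    At lily: no right child.
  At aster: no right child.
Full pre-order sequence: rye, lime, teak, yew, fern, poppy, aster, lily, hop, fig, kale.

fig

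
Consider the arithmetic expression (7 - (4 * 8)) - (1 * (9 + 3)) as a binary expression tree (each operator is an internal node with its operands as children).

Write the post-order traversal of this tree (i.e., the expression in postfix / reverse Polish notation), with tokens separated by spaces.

Post-order on an expression tree gives postfix notation: for each operator, emit left operand, right operand, then the operator.

7 4 8 * - 1 9 3 + * -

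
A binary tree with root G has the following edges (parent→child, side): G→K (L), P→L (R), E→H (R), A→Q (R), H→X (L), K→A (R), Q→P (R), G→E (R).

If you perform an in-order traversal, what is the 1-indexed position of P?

4

In-order visits the left subtree, then the node, then the right subtree.
At G: go left to K.
  At K: no left child.
  Visit K.
  At K: go right to A.
    At A: no left child.
    Visit A.
    At A: go right to Q.
      At Q: no left child.
      Visit Q.
      At Q: go right to P.
        At P: no left child.
        Visit P.
        At P: go right to L.
          L is a leaf — visit L.
Visit G.
At G: go right to E.
  At E: no left child.
  Visit E.
  At E: go right to H.
    At H: go left to X.
      X is a leaf — visit X.
    Visit H.
    At H: no right child.
Full in-order sequence: K, A, Q, P, L, G, E, X, H.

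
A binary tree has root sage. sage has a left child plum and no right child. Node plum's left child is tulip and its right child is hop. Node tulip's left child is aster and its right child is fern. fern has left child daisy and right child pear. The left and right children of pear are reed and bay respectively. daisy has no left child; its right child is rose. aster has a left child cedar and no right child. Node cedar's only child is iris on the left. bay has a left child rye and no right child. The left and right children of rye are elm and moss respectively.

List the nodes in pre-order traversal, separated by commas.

Pre-order visits the node, then its left subtree, then its right subtree.
Visit sage.
At sage: go left to plum.
  Visit plum.
  At plum: go left to tulip.
    Visit tulip.
    At tulip: go left to aster.
      Visit aster.
      At aster: go left to cedar.
        Visit cedar.
        At cedar: go left to iris.
          iris is a leaf — visit iris.
        At cedar: no right child.
      At aster: no right child.
    At tulip: go right to fern.
      Visit fern.
      At fern: go left to daisy.
        Visit daisy.
        At daisy: no left child.
        At daisy: go right to rose.
          rose is a leaf — visit rose.
      At fern: go right to pear.
        Visit pear.
        At pear: go left to reed.
          reed is a leaf — visit reed.
        At pear: go right to bay.
          Visit bay.
          At bay: go left to rye.
            Visit rye.
            At rye: go left to elm.
              elm is a leaf — visit elm.
            At rye: go right to moss.
              moss is a leaf — visit moss.
          At bay: no right child.
  At plum: go right to hop.
    hop is a leaf — visit hop.
At sage: no right child.

sage, plum, tulip, aster, cedar, iris, fern, daisy, rose, pear, reed, bay, rye, elm, moss, hop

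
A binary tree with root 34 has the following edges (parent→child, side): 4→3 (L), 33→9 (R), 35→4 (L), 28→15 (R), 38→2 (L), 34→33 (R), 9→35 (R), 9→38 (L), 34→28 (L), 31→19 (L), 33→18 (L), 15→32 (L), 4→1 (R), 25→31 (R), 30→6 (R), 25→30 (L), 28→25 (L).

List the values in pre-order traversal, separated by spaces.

Pre-order visits the node, then its left subtree, then its right subtree.
Visit 34.
At 34: go left to 28.
  Visit 28.
  At 28: go left to 25.
    Visit 25.
    At 25: go left to 30.
      Visit 30.
      At 30: no left child.
      At 30: go right to 6.
        6 is a leaf — visit 6.
    At 25: go right to 31.
      Visit 31.
      At 31: go left to 19.
        19 is a leaf — visit 19.
      At 31: no right child.
  At 28: go right to 15.
    Visit 15.
    At 15: go left to 32.
      32 is a leaf — visit 32.
    At 15: no right child.
At 34: go right to 33.
  Visit 33.
  At 33: go left to 18.
    18 is a leaf — visit 18.
  At 33: go right to 9.
    Visit 9.
    At 9: go left to 38.
      Visit 38.
      At 38: go left to 2.
        2 is a leaf — visit 2.
      At 38: no right child.
    At 9: go right to 35.
      Visit 35.
      At 35: go left to 4.
        Visit 4.
        At 4: go left to 3.
          3 is a leaf — visit 3.
        At 4: go right to 1.
          1 is a leaf — visit 1.
      At 35: no right child.

34 28 25 30 6 31 19 15 32 33 18 9 38 2 35 4 3 1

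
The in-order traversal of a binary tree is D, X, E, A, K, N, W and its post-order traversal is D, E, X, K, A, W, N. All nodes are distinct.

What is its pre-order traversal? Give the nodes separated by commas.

The last element of post-order is the root; it splits in-order into left and right subtrees.
Root N: left subtree has 5 nodes {D, X, E, A, K}, right has 1 {W}.
  Root A: left subtree has 3 nodes {D, X, E}, right has 1 {K}.
    Root X: left subtree has 1 node {D}, right has 1 {E}.

N, A, X, D, E, K, W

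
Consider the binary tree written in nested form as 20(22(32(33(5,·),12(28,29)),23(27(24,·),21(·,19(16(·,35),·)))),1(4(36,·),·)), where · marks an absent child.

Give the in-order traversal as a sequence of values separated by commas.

5, 33, 32, 28, 12, 29, 22, 24, 27, 23, 21, 16, 35, 19, 20, 36, 4, 1

In-order visits the left subtree, then the node, then the right subtree.
At 20: go left to 22.
  At 22: go left to 32.
    At 32: go left to 33.
      At 33: go left to 5.
        5 is a leaf — visit 5.
      Visit 33.
      At 33: no right child.
    Visit 32.
    At 32: go right to 12.
      At 12: go left to 28.
        28 is a leaf — visit 28.
      Visit 12.
      At 12: go right to 29.
        29 is a leaf — visit 29.
  Visit 22.
  At 22: go right to 23.
    At 23: go left to 27.
      At 27: go left to 24.
        24 is a leaf — visit 24.
      Visit 27.
      At 27: no right child.
    Visit 23.
    At 23: go right to 21.
      At 21: no left child.
      Visit 21.
      At 21: go right to 19.
        At 19: go left to 16.
          At 16: no left child.
          Visit 16.
          At 16: go right to 35.
            35 is a leaf — visit 35.
        Visit 19.
        At 19: no right child.
Visit 20.
At 20: go right to 1.
  At 1: go left to 4.
    At 4: go left to 36.
      36 is a leaf — visit 36.
    Visit 4.
    At 4: no right child.
  Visit 1.
  At 1: no right child.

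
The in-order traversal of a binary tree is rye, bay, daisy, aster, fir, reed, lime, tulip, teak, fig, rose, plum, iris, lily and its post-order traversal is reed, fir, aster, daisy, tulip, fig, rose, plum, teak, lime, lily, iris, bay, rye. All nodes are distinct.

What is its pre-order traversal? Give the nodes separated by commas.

rye, bay, iris, lime, daisy, aster, fir, reed, teak, tulip, plum, rose, fig, lily

The last element of post-order is the root; it splits in-order into left and right subtrees.
Root rye: left subtree has 0 nodes { }, right has 13 {bay, daisy, aster, fir, reed, lime, tulip, teak, fig, rose, plum, iris, lily}.
  Root bay: left subtree has 0 nodes { }, right has 12 {daisy, aster, fir, reed, lime, tulip, teak, fig, rose, plum, iris, lily}.
    Root iris: left subtree has 10 nodes {daisy, aster, fir, reed, lime, tulip, teak, fig, rose, plum}, right has 1 {lily}.
      Root lime: left subtree has 4 nodes {daisy, aster, fir, reed}, right has 5 {tulip, teak, fig, rose, plum}.
        Root daisy: left subtree has 0 nodes { }, right has 3 {aster, fir, reed}.
          Root aster: left subtree has 0 nodes { }, right has 2 {fir, reed}.
            Root fir: left subtree has 0 nodes { }, right has 1 {reed}.
        Root teak: left subtree has 1 node {tulip}, right has 3 {fig, rose, plum}.
          Root plum: left subtree has 2 nodes {fig, rose}, right has 0 { }.
            Root rose: left subtree has 1 node {fig}, right has 0 { }.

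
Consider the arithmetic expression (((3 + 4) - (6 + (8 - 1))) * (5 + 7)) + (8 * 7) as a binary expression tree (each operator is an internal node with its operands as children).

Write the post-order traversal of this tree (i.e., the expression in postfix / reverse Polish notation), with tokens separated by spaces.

Post-order on an expression tree gives postfix notation: for each operator, emit left operand, right operand, then the operator.

3 4 + 6 8 1 - + - 5 7 + * 8 7 * +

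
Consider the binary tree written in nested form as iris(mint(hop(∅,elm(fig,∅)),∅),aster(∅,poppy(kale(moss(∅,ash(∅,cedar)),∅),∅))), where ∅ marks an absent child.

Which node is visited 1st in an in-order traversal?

In-order visits the left subtree, then the node, then the right subtree.
At iris: go left to mint.
  At mint: go left to hop.
    At hop: no left child.
    Visit hop.
    At hop: go right to elm.
      At elm: go left to fig.
        fig is a leaf — visit fig.
      Visit elm.
      At elm: no right child.
  Visit mint.
  At mint: no right child.
Visit iris.
At iris: go right to aster.
  At aster: no left child.
  Visit aster.
  At aster: go right to poppy.
    At poppy: go left to kale.
      At kale: go left to moss.
        At moss: no left child.
        Visit moss.
        At moss: go right to ash.
          At ash: no left child.
          Visit ash.
          At ash: go right to cedar.
            cedar is a leaf — visit cedar.
      Visit kale.
      At kale: no right child.
    Visit poppy.
    At poppy: no right child.
Full in-order sequence: hop, fig, elm, mint, iris, aster, moss, ash, cedar, kale, poppy.

hop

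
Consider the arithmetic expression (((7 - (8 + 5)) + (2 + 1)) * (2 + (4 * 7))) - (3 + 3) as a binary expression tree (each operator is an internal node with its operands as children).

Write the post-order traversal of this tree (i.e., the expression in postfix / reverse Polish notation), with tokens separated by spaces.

Post-order on an expression tree gives postfix notation: for each operator, emit left operand, right operand, then the operator.

7 8 5 + - 2 1 + + 2 4 7 * + * 3 3 + -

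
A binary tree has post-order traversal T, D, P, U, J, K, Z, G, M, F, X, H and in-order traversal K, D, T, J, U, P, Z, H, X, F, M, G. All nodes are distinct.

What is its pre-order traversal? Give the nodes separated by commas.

The last element of post-order is the root; it splits in-order into left and right subtrees.
Root H: left subtree has 7 nodes {K, D, T, J, U, P, Z}, right has 4 {X, F, M, G}.
  Root Z: left subtree has 6 nodes {K, D, T, J, U, P}, right has 0 { }.
    Root K: left subtree has 0 nodes { }, right has 5 {D, T, J, U, P}.
      Root J: left subtree has 2 nodes {D, T}, right has 2 {U, P}.
        Root D: left subtree has 0 nodes { }, right has 1 {T}.
        Root U: left subtree has 0 nodes { }, right has 1 {P}.
  Root X: left subtree has 0 nodes { }, right has 3 {F, M, G}.
    Root F: left subtree has 0 nodes { }, right has 2 {M, G}.
      Root M: left subtree has 0 nodes { }, right has 1 {G}.

H, Z, K, J, D, T, U, P, X, F, M, G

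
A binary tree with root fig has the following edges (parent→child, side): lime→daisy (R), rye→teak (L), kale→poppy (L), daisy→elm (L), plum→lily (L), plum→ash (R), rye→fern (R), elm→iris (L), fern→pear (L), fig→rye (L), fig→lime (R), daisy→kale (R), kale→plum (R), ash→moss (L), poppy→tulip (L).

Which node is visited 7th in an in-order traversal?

In-order visits the left subtree, then the node, then the right subtree.
At fig: go left to rye.
  At rye: go left to teak.
    teak is a leaf — visit teak.
  Visit rye.
  At rye: go right to fern.
    At fern: go left to pear.
      pear is a leaf — visit pear.
    Visit fern.
    At fern: no right child.
Visit fig.
At fig: go right to lime.
  At lime: no left child.
  Visit lime.
  At lime: go right to daisy.
    At daisy: go left to elm.
      At elm: go left to iris.
        iris is a leaf — visit iris.
      Visit elm.
      At elm: no right child.
    Visit daisy.
    At daisy: go right to kale.
      At kale: go left to poppy.
        At poppy: go left to tulip.
          tulip is a leaf — visit tulip.
        Visit poppy.
        At poppy: no right child.
      Visit kale.
      At kale: go right to plum.
        At plum: go left to lily.
          lily is a leaf — visit lily.
        Visit plum.
        At plum: go right to ash.
          At ash: go left to moss.
            moss is a leaf — visit moss.
          Visit ash.
          At ash: no right child.
Full in-order sequence: teak, rye, pear, fern, fig, lime, iris, elm, daisy, tulip, poppy, kale, lily, plum, moss, ash.

iris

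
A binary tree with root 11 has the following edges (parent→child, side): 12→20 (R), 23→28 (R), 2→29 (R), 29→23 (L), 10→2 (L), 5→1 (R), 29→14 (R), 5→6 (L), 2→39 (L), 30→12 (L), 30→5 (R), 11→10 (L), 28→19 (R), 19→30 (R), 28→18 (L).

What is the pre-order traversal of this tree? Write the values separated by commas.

Pre-order visits the node, then its left subtree, then its right subtree.
Visit 11.
At 11: go left to 10.
  Visit 10.
  At 10: go left to 2.
    Visit 2.
    At 2: go left to 39.
      39 is a leaf — visit 39.
    At 2: go right to 29.
      Visit 29.
      At 29: go left to 23.
        Visit 23.
        At 23: no left child.
        At 23: go right to 28.
          Visit 28.
          At 28: go left to 18.
            18 is a leaf — visit 18.
          At 28: go right to 19.
            Visit 19.
            At 19: no left child.
            At 19: go right to 30.
              Visit 30.
              At 30: go left to 12.
                Visit 12.
                At 12: no left child.
                At 12: go right to 20.
                  20 is a leaf — visit 20.
              At 30: go right to 5.
                Visit 5.
                At 5: go left to 6.
                  6 is a leaf — visit 6.
                At 5: go right to 1.
                  1 is a leaf — visit 1.
      At 29: go right to 14.
        14 is a leaf — visit 14.
  At 10: no right child.
At 11: no right child.

11, 10, 2, 39, 29, 23, 28, 18, 19, 30, 12, 20, 5, 6, 1, 14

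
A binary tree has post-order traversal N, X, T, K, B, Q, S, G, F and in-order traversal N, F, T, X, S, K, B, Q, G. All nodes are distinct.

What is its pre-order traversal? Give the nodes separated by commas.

F, N, G, S, T, X, Q, B, K

The last element of post-order is the root; it splits in-order into left and right subtrees.
Root F: left subtree has 1 node {N}, right has 7 {T, X, S, K, B, Q, G}.
  Root G: left subtree has 6 nodes {T, X, S, K, B, Q}, right has 0 { }.
    Root S: left subtree has 2 nodes {T, X}, right has 3 {K, B, Q}.
      Root T: left subtree has 0 nodes { }, right has 1 {X}.
      Root Q: left subtree has 2 nodes {K, B}, right has 0 { }.
        Root B: left subtree has 1 node {K}, right has 0 { }.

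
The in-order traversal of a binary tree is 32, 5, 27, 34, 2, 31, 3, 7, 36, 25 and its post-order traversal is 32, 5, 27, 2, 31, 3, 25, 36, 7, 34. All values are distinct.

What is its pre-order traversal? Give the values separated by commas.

34, 27, 5, 32, 7, 3, 31, 2, 36, 25

The last element of post-order is the root; it splits in-order into left and right subtrees.
Root 34: left subtree has 3 nodes {32, 5, 27}, right has 6 {2, 31, 3, 7, 36, 25}.
  Root 27: left subtree has 2 nodes {32, 5}, right has 0 { }.
    Root 5: left subtree has 1 node {32}, right has 0 { }.
  Root 7: left subtree has 3 nodes {2, 31, 3}, right has 2 {36, 25}.
    Root 3: left subtree has 2 nodes {2, 31}, right has 0 { }.
      Root 31: left subtree has 1 node {2}, right has 0 { }.
    Root 36: left subtree has 0 nodes { }, right has 1 {25}.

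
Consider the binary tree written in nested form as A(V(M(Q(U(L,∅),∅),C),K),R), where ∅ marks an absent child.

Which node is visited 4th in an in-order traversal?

M

In-order visits the left subtree, then the node, then the right subtree.
At A: go left to V.
  At V: go left to M.
    At M: go left to Q.
      At Q: go left to U.
        At U: go left to L.
          L is a leaf — visit L.
        Visit U.
        At U: no right child.
      Visit Q.
      At Q: no right child.
    Visit M.
    At M: go right to C.
      C is a leaf — visit C.
  Visit V.
  At V: go right to K.
    K is a leaf — visit K.
Visit A.
At A: go right to R.
  R is a leaf — visit R.
Full in-order sequence: L, U, Q, M, C, V, K, A, R.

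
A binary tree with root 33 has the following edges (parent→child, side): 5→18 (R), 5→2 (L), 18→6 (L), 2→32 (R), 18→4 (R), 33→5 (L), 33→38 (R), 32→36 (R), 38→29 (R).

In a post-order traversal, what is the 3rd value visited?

Post-order visits the left subtree, then the right subtree, then the node.
At 33: go left to 5.
  At 5: go left to 2.
    At 2: no left child.
    At 2: go right to 32.
      At 32: no left child.
      At 32: go right to 36.
        36 is a leaf — visit 36.
      Visit 32.
    Visit 2.
  At 5: go right to 18.
    At 18: go left to 6.
      6 is a leaf — visit 6.
    At 18: go right to 4.
      4 is a leaf — visit 4.
    Visit 18.
  Visit 5.
At 33: go right to 38.
  At 38: no left child.
  At 38: go right to 29.
    29 is a leaf — visit 29.
  Visit 38.
Visit 33.
Full post-order sequence: 36, 32, 2, 6, 4, 18, 5, 29, 38, 33.

2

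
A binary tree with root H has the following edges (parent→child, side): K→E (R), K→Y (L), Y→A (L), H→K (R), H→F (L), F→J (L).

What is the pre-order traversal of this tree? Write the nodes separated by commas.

Pre-order visits the node, then its left subtree, then its right subtree.
Visit H.
At H: go left to F.
  Visit F.
  At F: go left to J.
    J is a leaf — visit J.
  At F: no right child.
At H: go right to K.
  Visit K.
  At K: go left to Y.
    Visit Y.
    At Y: go left to A.
      A is a leaf — visit A.
    At Y: no right child.
  At K: go right to E.
    E is a leaf — visit E.

H, F, J, K, Y, A, E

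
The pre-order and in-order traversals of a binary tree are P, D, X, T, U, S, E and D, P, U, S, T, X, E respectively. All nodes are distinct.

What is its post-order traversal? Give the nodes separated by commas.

The first element of pre-order is the root; it splits in-order into left and right subtrees.
Root P: left subtree has 1 node {D}, right has 5 {U, S, T, X, E}.
  Root X: left subtree has 3 nodes {U, S, T}, right has 1 {E}.
    Root T: left subtree has 2 nodes {U, S}, right has 0 { }.
      Root U: left subtree has 0 nodes { }, right has 1 {S}.

D, S, U, T, E, X, P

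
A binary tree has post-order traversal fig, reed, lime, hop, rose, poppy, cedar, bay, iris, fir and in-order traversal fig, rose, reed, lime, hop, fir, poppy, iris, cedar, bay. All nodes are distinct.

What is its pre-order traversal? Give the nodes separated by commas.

fir, rose, fig, hop, lime, reed, iris, poppy, bay, cedar

The last element of post-order is the root; it splits in-order into left and right subtrees.
Root fir: left subtree has 5 nodes {fig, rose, reed, lime, hop}, right has 4 {poppy, iris, cedar, bay}.
  Root rose: left subtree has 1 node {fig}, right has 3 {reed, lime, hop}.
    Root hop: left subtree has 2 nodes {reed, lime}, right has 0 { }.
      Root lime: left subtree has 1 node {reed}, right has 0 { }.
  Root iris: left subtree has 1 node {poppy}, right has 2 {cedar, bay}.
    Root bay: left subtree has 1 node {cedar}, right has 0 { }.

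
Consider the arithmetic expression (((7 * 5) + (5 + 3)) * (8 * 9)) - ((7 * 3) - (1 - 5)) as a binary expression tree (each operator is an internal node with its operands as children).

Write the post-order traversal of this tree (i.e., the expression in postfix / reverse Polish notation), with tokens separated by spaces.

Post-order on an expression tree gives postfix notation: for each operator, emit left operand, right operand, then the operator.

7 5 * 5 3 + + 8 9 * * 7 3 * 1 5 - - -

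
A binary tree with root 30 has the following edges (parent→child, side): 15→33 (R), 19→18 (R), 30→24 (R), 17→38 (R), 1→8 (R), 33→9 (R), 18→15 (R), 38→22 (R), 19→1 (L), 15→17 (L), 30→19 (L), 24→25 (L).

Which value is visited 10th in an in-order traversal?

9

In-order visits the left subtree, then the node, then the right subtree.
At 30: go left to 19.
  At 19: go left to 1.
    At 1: no left child.
    Visit 1.
    At 1: go right to 8.
      8 is a leaf — visit 8.
  Visit 19.
  At 19: go right to 18.
    At 18: no left child.
    Visit 18.
    At 18: go right to 15.
      At 15: go left to 17.
        At 17: no left child.
        Visit 17.
        At 17: go right to 38.
          At 38: no left child.
          Visit 38.
          At 38: go right to 22.
            22 is a leaf — visit 22.
      Visit 15.
      At 15: go right to 33.
        At 33: no left child.
        Visit 33.
        At 33: go right to 9.
          9 is a leaf — visit 9.
Visit 30.
At 30: go right to 24.
  At 24: go left to 25.
    25 is a leaf — visit 25.
  Visit 24.
  At 24: no right child.
Full in-order sequence: 1, 8, 19, 18, 17, 38, 22, 15, 33, 9, 30, 25, 24.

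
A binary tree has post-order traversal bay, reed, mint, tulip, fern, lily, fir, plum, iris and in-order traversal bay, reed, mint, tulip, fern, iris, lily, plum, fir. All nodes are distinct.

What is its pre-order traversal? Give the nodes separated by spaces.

The last element of post-order is the root; it splits in-order into left and right subtrees.
Root iris: left subtree has 5 nodes {bay, reed, mint, tulip, fern}, right has 3 {lily, plum, fir}.
  Root fern: left subtree has 4 nodes {bay, reed, mint, tulip}, right has 0 { }.
    Root tulip: left subtree has 3 nodes {bay, reed, mint}, right has 0 { }.
      Root mint: left subtree has 2 nodes {bay, reed}, right has 0 { }.
        Root reed: left subtree has 1 node {bay}, right has 0 { }.
  Root plum: left subtree has 1 node {lily}, right has 1 {fir}.

iris fern tulip mint reed bay plum lily fir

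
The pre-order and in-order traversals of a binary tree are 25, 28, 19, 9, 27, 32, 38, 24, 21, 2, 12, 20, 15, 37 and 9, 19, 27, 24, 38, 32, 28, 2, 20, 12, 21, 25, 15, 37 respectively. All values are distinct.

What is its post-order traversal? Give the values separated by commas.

The first element of pre-order is the root; it splits in-order into left and right subtrees.
Root 25: left subtree has 11 nodes {9, 19, 27, 24, 38, 32, 28, 2, 20, 12, 21}, right has 2 {15, 37}.
  Root 28: left subtree has 6 nodes {9, 19, 27, 24, 38, 32}, right has 4 {2, 20, 12, 21}.
    Root 19: left subtree has 1 node {9}, right has 4 {27, 24, 38, 32}.
      Root 27: left subtree has 0 nodes { }, right has 3 {24, 38, 32}.
        Root 32: left subtree has 2 nodes {24, 38}, right has 0 { }.
          Root 38: left subtree has 1 node {24}, right has 0 { }.
    Root 21: left subtree has 3 nodes {2, 20, 12}, right has 0 { }.
      Root 2: left subtree has 0 nodes { }, right has 2 {20, 12}.
        Root 12: left subtree has 1 node {20}, right has 0 { }.
  Root 15: left subtree has 0 nodes { }, right has 1 {37}.

9, 24, 38, 32, 27, 19, 20, 12, 2, 21, 28, 37, 15, 25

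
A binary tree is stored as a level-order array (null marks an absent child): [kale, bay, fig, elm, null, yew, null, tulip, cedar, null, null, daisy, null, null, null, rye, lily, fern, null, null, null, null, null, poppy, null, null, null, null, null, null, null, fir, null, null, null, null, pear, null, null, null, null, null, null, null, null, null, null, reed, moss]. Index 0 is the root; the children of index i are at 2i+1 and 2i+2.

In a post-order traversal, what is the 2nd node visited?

rye

Post-order visits the left subtree, then the right subtree, then the node.
At kale: go left to bay.
  At bay: go left to elm.
    At elm: go left to tulip.
      At tulip: go left to rye.
        At rye: go left to fir.
          fir is a leaf — visit fir.
        At rye: no right child.
        Visit rye.
      At tulip: go right to lily.
        lily is a leaf — visit lily.
      Visit tulip.
    At elm: go right to cedar.
      At cedar: go left to fern.
        At fern: no left child.
        At fern: go right to pear.
          pear is a leaf — visit pear.
        Visit fern.
      At cedar: no right child.
      Visit cedar.
    Visit elm.
  At bay: no right child.
  Visit bay.
At kale: go right to fig.
  At fig: go left to yew.
    At yew: go left to daisy.
      At daisy: go left to poppy.
        At poppy: go left to reed.
          reed is a leaf — visit reed.
        At poppy: go right to moss.
          moss is a leaf — visit moss.
        Visit poppy.
      At daisy: no right child.
      Visit daisy.
    At yew: no right child.
    Visit yew.
  At fig: no right child.
  Visit fig.
Visit kale.
Full post-order sequence: fir, rye, lily, tulip, pear, fern, cedar, elm, bay, reed, moss, poppy, daisy, yew, fig, kale.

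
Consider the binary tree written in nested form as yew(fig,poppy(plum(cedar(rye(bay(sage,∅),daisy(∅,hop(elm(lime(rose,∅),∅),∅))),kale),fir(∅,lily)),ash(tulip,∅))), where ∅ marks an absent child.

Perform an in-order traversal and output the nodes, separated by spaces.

fig yew sage bay rye daisy rose lime elm hop cedar kale plum fir lily poppy tulip ash

In-order visits the left subtree, then the node, then the right subtree.
At yew: go left to fig.
  fig is a leaf — visit fig.
Visit yew.
At yew: go right to poppy.
  At poppy: go left to plum.
    At plum: go left to cedar.
      At cedar: go left to rye.
        At rye: go left to bay.
          At bay: go left to sage.
            sage is a leaf — visit sage.
          Visit bay.
          At bay: no right child.
        Visit rye.
        At rye: go right to daisy.
          At daisy: no left child.
          Visit daisy.
          At daisy: go right to hop.
            At hop: go left to elm.
              At elm: go left to lime.
                At lime: go left to rose.
                  rose is a leaf — visit rose.
                Visit lime.
                At lime: no right child.
              Visit elm.
              At elm: no right child.
            Visit hop.
            At hop: no right child.
      Visit cedar.
      At cedar: go right to kale.
        kale is a leaf — visit kale.
    Visit plum.
    At plum: go right to fir.
      At fir: no left child.
      Visit fir.
      At fir: go right to lily.
        lily is a leaf — visit lily.
  Visit poppy.
  At poppy: go right to ash.
    At ash: go left to tulip.
      tulip is a leaf — visit tulip.
    Visit ash.
    At ash: no right child.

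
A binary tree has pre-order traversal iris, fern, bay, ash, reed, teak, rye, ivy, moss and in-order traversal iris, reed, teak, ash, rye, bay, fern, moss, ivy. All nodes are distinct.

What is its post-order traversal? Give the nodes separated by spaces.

teak reed rye ash bay moss ivy fern iris

The first element of pre-order is the root; it splits in-order into left and right subtrees.
Root iris: left subtree has 0 nodes { }, right has 8 {reed, teak, ash, rye, bay, fern, moss, ivy}.
  Root fern: left subtree has 5 nodes {reed, teak, ash, rye, bay}, right has 2 {moss, ivy}.
    Root bay: left subtree has 4 nodes {reed, teak, ash, rye}, right has 0 { }.
      Root ash: left subtree has 2 nodes {reed, teak}, right has 1 {rye}.
        Root reed: left subtree has 0 nodes { }, right has 1 {teak}.
    Root ivy: left subtree has 1 node {moss}, right has 0 { }.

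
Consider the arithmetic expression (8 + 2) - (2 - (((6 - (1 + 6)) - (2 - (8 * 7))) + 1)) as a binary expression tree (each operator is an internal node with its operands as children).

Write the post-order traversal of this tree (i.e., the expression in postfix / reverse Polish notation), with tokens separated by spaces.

8 2 + 2 6 1 6 + - 2 8 7 * - - 1 + - -

Post-order on an expression tree gives postfix notation: for each operator, emit left operand, right operand, then the operator.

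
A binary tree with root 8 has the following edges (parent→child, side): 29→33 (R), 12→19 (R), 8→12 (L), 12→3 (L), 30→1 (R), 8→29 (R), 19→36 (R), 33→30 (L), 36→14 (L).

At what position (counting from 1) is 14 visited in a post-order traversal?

Post-order visits the left subtree, then the right subtree, then the node.
At 8: go left to 12.
  At 12: go left to 3.
    3 is a leaf — visit 3.
  At 12: go right to 19.
    At 19: no left child.
    At 19: go right to 36.
      At 36: go left to 14.
        14 is a leaf — visit 14.
      At 36: no right child.
      Visit 36.
    Visit 19.
  Visit 12.
At 8: go right to 29.
  At 29: no left child.
  At 29: go right to 33.
    At 33: go left to 30.
      At 30: no left child.
      At 30: go right to 1.
        1 is a leaf — visit 1.
      Visit 30.
    At 33: no right child.
    Visit 33.
  Visit 29.
Visit 8.
Full post-order sequence: 3, 14, 36, 19, 12, 1, 30, 33, 29, 8.

2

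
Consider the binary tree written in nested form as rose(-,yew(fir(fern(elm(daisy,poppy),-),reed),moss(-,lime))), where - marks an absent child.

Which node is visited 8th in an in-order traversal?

In-order visits the left subtree, then the node, then the right subtree.
At rose: no left child.
Visit rose.
At rose: go right to yew.
  At yew: go left to fir.
    At fir: go left to fern.
      At fern: go left to elm.
        At elm: go left to daisy.
          daisy is a leaf — visit daisy.
        Visit elm.
        At elm: go right to poppy.
          poppy is a leaf — visit poppy.
      Visit fern.
      At fern: no right child.
    Visit fir.
    At fir: go right to reed.
      reed is a leaf — visit reed.
  Visit yew.
  At yew: go right to moss.
    At moss: no left child.
    Visit moss.
    At moss: go right to lime.
      lime is a leaf — visit lime.
Full in-order sequence: rose, daisy, elm, poppy, fern, fir, reed, yew, moss, lime.

yew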